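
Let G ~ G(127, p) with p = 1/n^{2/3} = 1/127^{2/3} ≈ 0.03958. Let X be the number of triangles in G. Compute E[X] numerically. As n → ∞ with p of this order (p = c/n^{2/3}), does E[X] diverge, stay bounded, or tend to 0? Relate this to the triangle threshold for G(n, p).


Number of potential triangles: C(127, 3) = 333375.
Each occurs with probability p³ ≈ (0.03958)³ ≈ 6.200012e-05.
By linearity: E[X] = C(127, 3)·p³ ≈ 333375 · 6.200012e-05 ≈ 20.6693.
Since α = 2/3 < 1, p = c/n^{2/3} ≫ 1/n is above the triangle threshold p ~ 1/n. Asymptotically E[X] ~ (c³/6)·n^{3(1−α)} = (1³/6)·n^{1} → ∞; triangles are abundant w.h.p.

E[X] ≈ 20.6693; in regime p = Θ(1/n^{2/3}) E[X] diverges (above the triangle threshold p ~ 1/n).


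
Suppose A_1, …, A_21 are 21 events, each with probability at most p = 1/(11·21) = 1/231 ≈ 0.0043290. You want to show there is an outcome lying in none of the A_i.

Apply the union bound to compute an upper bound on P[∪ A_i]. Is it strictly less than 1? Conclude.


Union bound: P[∪_{i=1}^{21} A_i] ≤ Σ_i P[A_i] ≤ 21·p = 21·(1/231) = 1/11.
Numerically: 1/11 ≈ 0.0909091.
Is 1/11 < 1? YES.
Since P[∪ A_i] ≤ 1/11 < 1, the complement has P[∩ A_i^c] ≥ 1 − 1/11 = 10/11 > 0, so some outcome avoids every A_i.

21·p = 1/11 ≈ 0.0909091; existence CERTIFIED by the union bound.


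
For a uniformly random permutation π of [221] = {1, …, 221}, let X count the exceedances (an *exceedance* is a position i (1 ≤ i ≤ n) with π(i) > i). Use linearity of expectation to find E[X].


Write X = Σ_{i=1}^{221} X_i, where X_i = 1_{π(i) > i}.
For each fixed i, π(i) is uniform over {1, …, 221} (marginal of a uniform permutation), so P[π(i) > i] = (n − i)/n. Summing: Σ_{i=1}^{221} (n − i)/n = (0 + 1 + … + 220)/221 = 221(221 − 1)/(2·221) = (221 − 1)/2.
Hence E[X] = Σ_{i=1}^{221} (221 − i)/221 = 110 ≈ 110.000000.

E[X] = 110 = 110.000000.


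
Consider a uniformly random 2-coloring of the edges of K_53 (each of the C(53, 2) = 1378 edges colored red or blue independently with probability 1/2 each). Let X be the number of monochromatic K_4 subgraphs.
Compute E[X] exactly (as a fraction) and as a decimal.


Let X = Σ_S X_S over the C(53, 4) = 292825 subsets S of size 4, where X_S = 1 if the K_4 on S is monochromatic.
For a fixed S, the K_4 on S has C(4, 2) = 6 edges. P[all 6 edges red] = (1/2)^6, and likewise for blue, so P[monochromatic] = 2·(1/2)^6 = 2^{1 − 6} = 1/32.
By linearity of expectation: E[X] = C(53, 4) · 2^{1 − 6} = 292825 · 1/32 = 292825/32.
Numerically: E[X] ≈ 9150.7812.

E[X] = C(53,4)·2^(1−C(4,2)) = 292825/32 ≈ 9150.7812.


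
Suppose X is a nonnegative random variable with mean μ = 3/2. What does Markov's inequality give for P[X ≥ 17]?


μ = E[X] = 3/2, a = 17.
Markov: P[X ≥ 17] ≤ μ/a = (3/2)/17 = 3/34.
Numerically: ≈ 0.08824.
(Since a = 17 > μ = 1.50000, the bound 3/34 is < 1 and informative.)

P[X ≥ 17] ≤ 3/34 ≈ 0.08824.


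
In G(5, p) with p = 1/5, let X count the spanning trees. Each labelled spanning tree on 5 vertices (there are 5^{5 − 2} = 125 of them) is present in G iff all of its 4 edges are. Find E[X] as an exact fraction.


K_5 has 5^{5 − 2} = 125 labelled spanning trees.
For each such spanning tree H, let X_H = 1 if all 4 edges of H are present in G. Then P[X_H = 1] = p^{4} = (1/5)^{4} = 1/625.
By linearity of expectation: E[X] = Σ_H E[X_H] = 125 · p^{4} = 125 · 1/625 = 1/5.
Numerically: E[X] ≈ 0.2.

E[X] = 125 · (1/5)^{4} = 1/5 ≈ 0.2.


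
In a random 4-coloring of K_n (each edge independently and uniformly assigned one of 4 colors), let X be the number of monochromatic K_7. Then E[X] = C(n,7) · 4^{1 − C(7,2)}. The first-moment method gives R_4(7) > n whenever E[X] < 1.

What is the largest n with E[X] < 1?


We need C(n, 7) · 4^{1 − 21} < 1, i.e. C(n, 7) < 4^{21 − 1} = 1099511627776.
Check values of n near the boundary:
  n = 177: C(177, 7) = 957664425960; 957664425960 < 1099511627776? YES
  n = 178: C(178, 7) = 996867063280; 996867063280 < 1099511627776? YES
  n = 179: C(179, 7) = 1037437234460; 1037437234460 < 1099511627776? YES
  n = 180: C(180, 7) = 1079414463600; 1079414463600 < 1099511627776? YES
  n = 181: C(181, 7) = 1122839183400; 1122839183400 < 1099511627776? NO
  n = 182: C(182, 7) = 1167752750736; 1167752750736 < 1099511627776? NO
  n = 183: C(183, 7) = 1214197462413; 1214197462413 < 1099511627776? NO
The largest n with C(n, 7) < 1099511627776 is n = 180 (where E[X] = 67463403975/68719476736 ≈ 0.9817). Hence R_4(7) > 180, i.e. R_4(7) ≥ 181.

Largest n = 180; hence R_4(7) > 180.


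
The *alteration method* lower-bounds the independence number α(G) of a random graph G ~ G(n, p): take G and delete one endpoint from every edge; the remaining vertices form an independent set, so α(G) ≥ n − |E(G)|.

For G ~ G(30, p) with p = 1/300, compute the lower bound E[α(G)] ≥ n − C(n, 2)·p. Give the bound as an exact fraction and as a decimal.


E[|E(G)|] = C(30, 2)·p = 435 · (1/300) = 29/20.
E[α(G)] ≥ n − E[|E(G)|] = 30 − 29/20 = 571/20.
Numerically: ≈ 28.55000.
(This is only a lower bound; the true E[α(G)] may be larger.)

E[α(G)] ≥ 571/20 ≈ 28.55000.


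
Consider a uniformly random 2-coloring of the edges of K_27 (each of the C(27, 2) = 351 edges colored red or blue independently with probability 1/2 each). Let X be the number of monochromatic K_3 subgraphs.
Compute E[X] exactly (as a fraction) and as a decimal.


Let X = Σ_S X_S over the C(27, 3) = 2925 subsets S of size 3, where X_S = 1 if the K_3 on S is monochromatic.
For a fixed S, the K_3 on S has C(3, 2) = 3 edges. P[all 3 edges red] = (1/2)^3, and likewise for blue, so P[monochromatic] = 2·(1/2)^3 = 2^{1 − 3} = 1/4.
By linearity: E[X] = C(27, 3) · 2^{1 − 3} = 2925 · 1/4 = 2925/4.
Numerically: E[X] ≈ 731.250.

E[X] = C(27,3)·2^(1−C(3,2)) = 2925/4 ≈ 731.250.


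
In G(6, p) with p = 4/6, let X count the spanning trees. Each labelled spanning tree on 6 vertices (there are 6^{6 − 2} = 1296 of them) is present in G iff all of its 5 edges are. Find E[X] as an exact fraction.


K_6 has 6^{6 − 2} = 1296 labelled spanning trees.
For each such spanning tree H, let X_H = 1 if all 5 edges of H are present in G. Then P[X_H = 1] = p^{5} = (2/3)^{5} = 32/243.
Summing the indicators: E[X] = Σ_H E[X_H] = 1296 · p^{5} = 1296 · 32/243 = 512/3.
Numerically: E[X] ≈ 170.67.

E[X] = 1296 · (2/3)^{5} = 512/3 ≈ 170.67.


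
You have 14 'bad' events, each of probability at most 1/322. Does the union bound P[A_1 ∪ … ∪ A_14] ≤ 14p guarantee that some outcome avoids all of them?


Union bound: P[∪_{i=1}^{14} A_i] ≤ Σ_i P[A_i] ≤ 14·p = 14·(1/322) = 1/23.
Numerically: 1/23 ≈ 0.04348.
Is 1/23 < 1? YES.
Since P[∪ A_i] ≤ 1/23 < 1, the complement has P[∩ A_i^c] ≥ 1 − 1/23 = 22/23 > 0, so some outcome avoids every A_i.

14·p = 1/23 ≈ 0.04348; existence CERTIFIED by the union bound.


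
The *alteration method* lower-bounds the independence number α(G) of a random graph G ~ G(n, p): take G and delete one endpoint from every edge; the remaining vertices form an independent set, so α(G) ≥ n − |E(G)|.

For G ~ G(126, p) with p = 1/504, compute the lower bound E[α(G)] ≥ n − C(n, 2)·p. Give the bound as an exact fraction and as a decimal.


E[|E(G)|] = C(126, 2)·p = 7875 · (1/504) = 125/8.
E[α(G)] ≥ n − E[|E(G)|] = 126 − 125/8 = 883/8.
Numerically: ≈ 110.375.
(This is only a lower bound; the true E[α(G)] may be larger.)

E[α(G)] ≥ 883/8 ≈ 110.375.


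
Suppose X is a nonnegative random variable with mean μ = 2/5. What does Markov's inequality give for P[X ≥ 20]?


μ = E[X] = 2/5, a = 20.
Markov: P[X ≥ 20] ≤ μ/a = (2/5)/20 = 1/50.
Numerically: ≈ 0.0200.
(Since a = 20 > μ = 0.4000, the bound 1/50 is < 1 and informative.)

P[X ≥ 20] ≤ 1/50 ≈ 0.0200.


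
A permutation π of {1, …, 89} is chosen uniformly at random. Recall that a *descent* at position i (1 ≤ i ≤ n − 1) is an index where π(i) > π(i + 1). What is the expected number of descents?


Write X = Σ X_I over i = 1, …, 88, with X_I the indicator of one descent.
There are 88 indicators.
For each fixed i, the pair (π(i), π(i+1)) is a uniformly random ordered pair of distinct values from {1, …, 89}; by symmetry P[π(i) > π(i+1)] = 1/2.
By linearity: E[X] = 88 · (1/2) = (89 − 1) · (1/2) = 44 ≈ 44.0000.

E[X] = 44 = 44.0000.


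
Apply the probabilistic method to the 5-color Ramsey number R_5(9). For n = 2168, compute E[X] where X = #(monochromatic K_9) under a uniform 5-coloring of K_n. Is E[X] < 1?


E[X] = C(2168, 9) · 5^{1 − 36} = 2867804175977929537095120 · 5^{−35} = 2867804175977929537095120/2910383045673370361328125.
As a reduced fraction: E[X] = 573560835195585907419024/582076609134674072265625 ≈ 0.98537.
Is E[X] < 1? YES.
Since E[X] < 1, there exists a 5-coloring of K_{2168} with no monochromatic K_9; hence R_5(9) > 2168.

E[X] = 573560835195585907419024/582076609134674072265625 ≈ 0.98537; E[X] < 1, so R_5(9) > 2168.


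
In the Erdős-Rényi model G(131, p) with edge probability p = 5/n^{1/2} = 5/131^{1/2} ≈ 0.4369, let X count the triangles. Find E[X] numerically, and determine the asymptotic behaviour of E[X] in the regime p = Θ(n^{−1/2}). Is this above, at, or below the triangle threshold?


Number of potential triangles: C(131, 3) = 366145.
Each occurs with probability p³ ≈ (0.4369)³ ≈ 8.336871e-02.
By linearity: E[X] = C(131, 3)·p³ ≈ 366145 · 8.336871e-02 ≈ 30525.0355.
Since α = 1/2 < 1, p = c/n^{1/2} ≫ 1/n is above the triangle threshold p ~ 1/n. Asymptotically E[X] ~ (c³/6)·n^{3(1−α)} = (5³/6)·n^{1.5} → ∞; triangles are abundant w.h.p.

E[X] ≈ 30525.0355; in regime p = Θ(1/n^{1/2}) E[X] diverges (above the triangle threshold p ~ 1/n).


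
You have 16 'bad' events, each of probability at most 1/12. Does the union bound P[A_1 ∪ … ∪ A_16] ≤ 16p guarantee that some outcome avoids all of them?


Union bound: P[∪_{i=1}^{16} A_i] ≤ Σ_i P[A_i] ≤ 16·p = 16·(1/12) = 4/3.
Numerically: 4/3 ≈ 1.333.
Is 4/3 < 1? NO.
Since the bound 4/3 is ≥ 1, the union bound is uninformative here; it does NOT by itself certify existence.

16·p = 4/3 ≈ 1.333; existence NOT certified by the union bound.


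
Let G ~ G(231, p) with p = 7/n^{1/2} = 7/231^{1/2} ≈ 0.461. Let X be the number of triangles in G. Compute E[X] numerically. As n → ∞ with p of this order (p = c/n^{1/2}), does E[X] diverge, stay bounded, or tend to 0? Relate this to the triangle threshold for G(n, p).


Number of potential triangles: C(231, 3) = 2027795.
Each occurs with probability p³ ≈ (0.461)³ ≈ 9.76959e-02.
By linearity: E[X] = C(231, 3)·p³ ≈ 2027795 · 9.76959e-02 ≈ 198107.172.
Since α = 1/2 < 1, p = c/n^{1/2} ≫ 1/n is above the triangle threshold p ~ 1/n. Asymptotically E[X] ~ (c³/6)·n^{3(1−α)} = (7³/6)·n^{1.5} → ∞; triangles are abundant w.h.p.

E[X] ≈ 198107.172; in regime p = Θ(1/n^{1/2}) E[X] diverges (above the triangle threshold p ~ 1/n).


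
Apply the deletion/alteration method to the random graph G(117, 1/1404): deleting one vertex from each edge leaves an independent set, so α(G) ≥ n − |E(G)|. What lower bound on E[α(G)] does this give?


E[|E(G)|] = C(117, 2)·p = 6786 · (1/1404) = 29/6.
E[α(G)] ≥ n − E[|E(G)|] = 117 − 29/6 = 673/6.
Numerically: ≈ 112.1667.
(This is only a lower bound; the true E[α(G)] may be larger.)

E[α(G)] ≥ 673/6 ≈ 112.1667.


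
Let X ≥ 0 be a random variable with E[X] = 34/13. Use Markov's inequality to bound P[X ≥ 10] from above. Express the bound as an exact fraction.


μ = E[X] = 34/13, a = 10.
Markov: P[X ≥ 10] ≤ μ/a = (34/13)/10 = 17/65.
Numerically: ≈ 0.2615.
(Since a = 10 > μ = 2.6154, the bound 17/65 is < 1 and informative.)

P[X ≥ 10] ≤ 17/65 ≈ 0.2615.


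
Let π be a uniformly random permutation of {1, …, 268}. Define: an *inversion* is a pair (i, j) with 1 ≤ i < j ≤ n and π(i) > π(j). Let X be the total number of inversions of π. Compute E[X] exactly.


Write X = Σ X_I over the C(268, 2) = 35778 pairs i < j, with X_I the indicator of one inversion.
There are 35778 indicators.
For each fixed pair i < j, the values π(i) and π(j) are two distinct elements of {1, …, 268} in uniformly random order; by symmetry P[π(i) > π(j)] = 1/2.
By linearity: E[X] = 35778 · (1/2) = C(268, 2) · (1/2) = 35778/2 = 17889 ≈ 17889.000000.

E[X] = 17889 = 17889.000000.


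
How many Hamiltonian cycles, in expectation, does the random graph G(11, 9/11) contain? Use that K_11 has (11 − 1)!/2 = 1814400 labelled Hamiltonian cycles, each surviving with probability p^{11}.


K_11 has (11 − 1)!/2 = 1814400 labelled Hamiltonian cycles.
For each such Hamiltonian cycle H, let X_H = 1 if all 11 edges of H are present in G. Then P[X_H = 1] = p^{11} = (9/11)^{11} = 31381059609/285311670611.
By linearity of expectation: E[X] = Σ_H E[X_H] = 1814400 · p^{11} = 1814400 · 31381059609/285311670611 = 56937794554569600/285311670611.
Numerically: E[X] ≈ 1.996e+05.

E[X] = 1814400 · (9/11)^{11} = 56937794554569600/285311670611 ≈ 1.996e+05.


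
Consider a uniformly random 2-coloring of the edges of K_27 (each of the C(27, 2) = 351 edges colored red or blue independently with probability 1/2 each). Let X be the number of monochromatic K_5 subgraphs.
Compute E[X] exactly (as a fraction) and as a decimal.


Let X = Σ_S X_S over the C(27, 5) = 80730 subsets S of size 5, where X_S = 1 if the K_5 on S is monochromatic.
For a fixed S, the K_5 on S has C(5, 2) = 10 edges. P[all 10 edges red] = (1/2)^10, and likewise for blue, so P[monochromatic] = 2·(1/2)^10 = 2^{1 − 10} = 1/512.
By linearity of expectation: E[X] = C(27, 5) · 2^{1 − 10} = 80730 · 1/512 = 40365/256.
Numerically: E[X] ≈ 157.676.

E[X] = C(27,5)·2^(1−C(5,2)) = 40365/256 ≈ 157.676.


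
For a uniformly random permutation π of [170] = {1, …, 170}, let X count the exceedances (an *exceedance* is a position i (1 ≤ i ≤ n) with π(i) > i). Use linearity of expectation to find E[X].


Write X = Σ_{i=1}^{170} X_i, where X_i = 1_{π(i) > i}.
For each fixed i, π(i) is uniform over {1, …, 170} (marginal of a uniform permutation), so P[π(i) > i] = (n − i)/n. Summing: Σ_{i=1}^{170} (n − i)/n = (0 + 1 + … + 169)/170 = 170(170 − 1)/(2·170) = (170 − 1)/2.
Hence E[X] = Σ_{i=1}^{170} (170 − i)/170 = 169/2 ≈ 84.500000.

E[X] = 169/2 = 84.500000.


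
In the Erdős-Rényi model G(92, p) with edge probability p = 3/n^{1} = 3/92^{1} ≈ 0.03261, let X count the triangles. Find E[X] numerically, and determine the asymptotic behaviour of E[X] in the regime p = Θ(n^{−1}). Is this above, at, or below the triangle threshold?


Number of potential triangles: C(92, 3) = 125580.
Each occurs with probability p³ ≈ (0.03261)³ ≈ 3.467371e-05.
By linearity: E[X] = C(92, 3)·p³ ≈ 125580 · 3.467371e-05 ≈ 4.3543.
Here α = 1, so p = 3/n is exactly at the triangle threshold p ~ 1/n. Asymptotically E[X] → c³/6 = 3³/6 = 9/2 ≈ 4.5000, a bounded constant. In this regime the triangle count is asymptotically Poisson(c³/6).

E[X] ≈ 4.3543; in regime p = Θ(1/n^{1}) E[X] stays bounded (at the triangle threshold p ~ 1/n).


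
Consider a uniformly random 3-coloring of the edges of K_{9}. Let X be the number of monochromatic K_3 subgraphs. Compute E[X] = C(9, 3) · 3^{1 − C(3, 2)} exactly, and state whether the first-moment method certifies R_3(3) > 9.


E[X] = C(9, 3) · 3^{1 − 3} = 84 · 3^{−2} = 84/9.
As a reduced fraction: E[X] = 28/3 ≈ 9.3333.
Is E[X] < 1? NO.
Since E[X] ≥ 1, the first-moment bound is inconclusive at n = 9; it does NOT by itself certify R_3(3) > 9.

E[X] = 28/3 ≈ 9.3333; E[X] ≥ 1; first-moment method inconclusive here.


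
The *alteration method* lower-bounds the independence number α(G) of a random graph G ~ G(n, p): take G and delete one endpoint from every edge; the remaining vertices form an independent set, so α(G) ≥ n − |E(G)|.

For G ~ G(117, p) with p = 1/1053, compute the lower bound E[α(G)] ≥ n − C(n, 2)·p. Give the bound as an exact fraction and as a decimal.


E[|E(G)|] = C(117, 2)·p = 6786 · (1/1053) = 58/9.
E[α(G)] ≥ n − E[|E(G)|] = 117 − 58/9 = 995/9.
Numerically: ≈ 110.556.
(This is only a lower bound; the true E[α(G)] may be larger.)

E[α(G)] ≥ 995/9 ≈ 110.556.


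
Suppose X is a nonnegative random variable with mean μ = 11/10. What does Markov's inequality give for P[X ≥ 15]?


μ = E[X] = 11/10, a = 15.
Markov: P[X ≥ 15] ≤ μ/a = (11/10)/15 = 11/150.
Numerically: ≈ 0.073.
(Since a = 15 > μ = 1.100, the bound 11/150 is < 1 and informative.)

P[X ≥ 15] ≤ 11/150 ≈ 0.073.


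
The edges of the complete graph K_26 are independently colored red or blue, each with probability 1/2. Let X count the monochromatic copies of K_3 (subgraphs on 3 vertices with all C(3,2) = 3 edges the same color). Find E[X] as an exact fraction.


Let X = Σ_S X_S over the C(26, 3) = 2600 subsets S of size 3, where X_S = 1 if the K_3 on S is monochromatic.
For a fixed S, the K_3 on S has C(3, 2) = 3 edges. P[all 3 edges red] = (1/2)^3, and likewise for blue, so P[monochromatic] = 2·(1/2)^3 = 2^{1 − 3} = 1/4.
By linearity: E[X] = C(26, 3) · 2^{1 − 3} = 2600 · 1/4 = 650.
Numerically: E[X] ≈ 650.000.

E[X] = C(26,3)·2^(1−C(3,2)) = 650 ≈ 650.000.


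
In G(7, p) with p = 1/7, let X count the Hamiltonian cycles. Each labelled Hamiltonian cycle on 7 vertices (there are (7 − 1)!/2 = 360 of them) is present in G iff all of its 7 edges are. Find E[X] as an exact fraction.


K_7 has (7 − 1)!/2 = 360 labelled Hamiltonian cycles.
For each such Hamiltonian cycle H, let X_H = 1 if all 7 edges of H are present in G. Then P[X_H = 1] = p^{7} = (1/7)^{7} = 1/823543.
By linearity of expectation: E[X] = Σ_H E[X_H] = 360 · p^{7} = 360 · 1/823543 = 360/823543.
Numerically: E[X] ≈ 0.000437136.

E[X] = 360 · (1/7)^{7} = 360/823543 ≈ 0.000437136.


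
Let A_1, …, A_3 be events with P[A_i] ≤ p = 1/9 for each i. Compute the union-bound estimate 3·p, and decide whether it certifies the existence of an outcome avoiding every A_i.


Union bound: P[∪_{i=1}^{3} A_i] ≤ Σ_i P[A_i] ≤ 3·p = 3·(1/9) = 1/3.
Numerically: 1/3 ≈ 0.3333.
Is 1/3 < 1? YES.
Since P[∪ A_i] ≤ 1/3 < 1, the complement has P[∩ A_i^c] ≥ 1 − 1/3 = 2/3 > 0, so some outcome avoids every A_i.

3·p = 1/3 ≈ 0.3333; existence CERTIFIED by the union bound.


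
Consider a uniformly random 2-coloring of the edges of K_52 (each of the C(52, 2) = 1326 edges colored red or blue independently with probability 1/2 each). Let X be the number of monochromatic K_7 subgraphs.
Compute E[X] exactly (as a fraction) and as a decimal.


Let X = Σ_S X_S over the C(52, 7) = 133784560 subsets S of size 7, where X_S = 1 if the K_7 on S is monochromatic.
For a fixed S, the K_7 on S has C(7, 2) = 21 edges. P[all 21 edges red] = (1/2)^21, and likewise for blue, so P[monochromatic] = 2·(1/2)^21 = 2^{1 − 21} = 1/1048576.
By linearity of expectation: E[X] = C(52, 7) · 2^{1 − 21} = 133784560 · 1/1048576 = 8361535/65536.
Numerically: E[X] ≈ 127.586899.

E[X] = C(52,7)·2^(1−C(7,2)) = 8361535/65536 ≈ 127.586899.


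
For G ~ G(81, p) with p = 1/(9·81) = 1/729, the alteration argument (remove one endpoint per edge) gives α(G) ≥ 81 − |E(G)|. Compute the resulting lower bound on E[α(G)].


E[|E(G)|] = C(81, 2)·p = 3240 · (1/729) = 40/9.
E[α(G)] ≥ n − E[|E(G)|] = 81 − 40/9 = 689/9.
Numerically: ≈ 76.555556.
(This is only a lower bound; the true E[α(G)] may be larger.)

E[α(G)] ≥ 689/9 ≈ 76.555556.


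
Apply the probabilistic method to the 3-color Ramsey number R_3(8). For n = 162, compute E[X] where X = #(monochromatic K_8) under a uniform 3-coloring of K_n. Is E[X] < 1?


E[X] = C(162, 8) · 3^{1 − 28} = 9870758125020 · 3^{−27} = 9870758125020/7625597484987.
As a reduced fraction: E[X] = 121861211420/94143178827 ≈ 1.294.
Is E[X] < 1? NO.
Since E[X] ≥ 1, the first-moment bound is inconclusive at n = 162; it does NOT by itself certify R_3(8) > 162.

E[X] = 121861211420/94143178827 ≈ 1.294; E[X] ≥ 1; first-moment method inconclusive here.


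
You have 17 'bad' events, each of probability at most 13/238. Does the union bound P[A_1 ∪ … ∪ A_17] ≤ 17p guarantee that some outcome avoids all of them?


Union bound: P[∪_{i=1}^{17} A_i] ≤ Σ_i P[A_i] ≤ 17·p = 17·(13/238) = 13/14.
Numerically: 13/14 ≈ 0.92857.
Is 13/14 < 1? YES.
Since P[∪ A_i] ≤ 13/14 < 1, the complement has P[∩ A_i^c] ≥ 1 − 13/14 = 1/14 > 0, so some outcome avoids every A_i.

17·p = 13/14 ≈ 0.92857; existence CERTIFIED by the union bound.


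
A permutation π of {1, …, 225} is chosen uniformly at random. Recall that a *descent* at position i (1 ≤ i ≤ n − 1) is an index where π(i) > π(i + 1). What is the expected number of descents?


Write X = Σ X_I over i = 1, …, 224, with X_I the indicator of one descent.
There are 224 indicators.
For each fixed i, the pair (π(i), π(i+1)) is a uniformly random ordered pair of distinct values from {1, …, 225}; by symmetry P[π(i) > π(i+1)] = 1/2.
By linearity: E[X] = 224 · (1/2) = (225 − 1) · (1/2) = 112 ≈ 112.0000.

E[X] = 112 = 112.0000.


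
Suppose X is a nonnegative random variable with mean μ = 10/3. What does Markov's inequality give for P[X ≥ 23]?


μ = E[X] = 10/3, a = 23.
Markov: P[X ≥ 23] ≤ μ/a = (10/3)/23 = 10/69.
Numerically: ≈ 0.1449.
(Since a = 23 > μ = 3.3333, the bound 10/69 is < 1 and informative.)

P[X ≥ 23] ≤ 10/69 ≈ 0.1449.


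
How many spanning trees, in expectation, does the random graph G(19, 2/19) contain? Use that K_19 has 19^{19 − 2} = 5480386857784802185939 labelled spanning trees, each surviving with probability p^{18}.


K_19 has 19^{19 − 2} = 5480386857784802185939 labelled spanning trees.
For each such spanning tree H, let X_H = 1 if all 18 edges of H are present in G. Then P[X_H = 1] = p^{18} = (2/19)^{18} = 262144/104127350297911241532841.
Summing the indicators: E[X] = Σ_H E[X_H] = 5480386857784802185939 · p^{18} = 5480386857784802185939 · 262144/104127350297911241532841 = 262144/19.
Numerically: E[X] ≈ 1.38e+04.

E[X] = 5480386857784802185939 · (2/19)^{18} = 262144/19 ≈ 1.38e+04.


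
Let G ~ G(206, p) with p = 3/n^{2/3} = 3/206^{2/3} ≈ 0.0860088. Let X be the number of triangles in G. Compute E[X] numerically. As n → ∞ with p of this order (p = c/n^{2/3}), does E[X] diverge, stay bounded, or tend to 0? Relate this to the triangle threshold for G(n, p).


Number of potential triangles: C(206, 3) = 1435820.
Each occurs with probability p³ ≈ (0.0860088)³ ≈ 6.36252239e-04.
By linearity: E[X] = C(206, 3)·p³ ≈ 1435820 · 6.36252239e-04 ≈ 913.543689.
Since α = 2/3 < 1, p = c/n^{2/3} ≫ 1/n is above the triangle threshold p ~ 1/n. Asymptotically E[X] ~ (c³/6)·n^{3(1−α)} = (3³/6)·n^{1} → ∞; triangles are abundant w.h.p.

E[X] ≈ 913.543689; in regime p = Θ(1/n^{2/3}) E[X] diverges (above the triangle threshold p ~ 1/n).


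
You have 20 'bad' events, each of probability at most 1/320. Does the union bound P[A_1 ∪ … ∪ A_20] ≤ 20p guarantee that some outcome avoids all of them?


Union bound: P[∪_{i=1}^{20} A_i] ≤ Σ_i P[A_i] ≤ 20·p = 20·(1/320) = 1/16.
Numerically: 1/16 ≈ 0.062500.
Is 1/16 < 1? YES.
Since P[∪ A_i] ≤ 1/16 < 1, the complement has P[∩ A_i^c] ≥ 1 − 1/16 = 15/16 > 0, so some outcome avoids every A_i.

20·p = 1/16 ≈ 0.062500; existence CERTIFIED by the union bound.


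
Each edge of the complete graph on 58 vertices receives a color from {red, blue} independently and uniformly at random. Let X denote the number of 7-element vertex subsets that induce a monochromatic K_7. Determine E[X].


Let X = Σ_S X_S over the C(58, 7) = 300674088 subsets S of size 7, where X_S = 1 if the K_7 on S is monochromatic.
For a fixed S, the K_7 on S has C(7, 2) = 21 edges. P[all 21 edges red] = (1/2)^21, and likewise for blue, so P[monochromatic] = 2·(1/2)^21 = 2^{1 − 21} = 1/1048576.
Summing: E[X] = C(58, 7) · 2^{1 − 21} = 300674088 · 1/1048576 = 37584261/131072.
Numerically: E[X] ≈ 286.745155.

E[X] = C(58,7)·2^(1−C(7,2)) = 37584261/131072 ≈ 286.745155.


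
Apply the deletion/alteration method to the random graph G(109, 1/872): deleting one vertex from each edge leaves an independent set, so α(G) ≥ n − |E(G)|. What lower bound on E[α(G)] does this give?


E[|E(G)|] = C(109, 2)·p = 5886 · (1/872) = 27/4.
E[α(G)] ≥ n − E[|E(G)|] = 109 − 27/4 = 409/4.
Numerically: ≈ 102.25000.
(This is only a lower bound; the true E[α(G)] may be larger.)

E[α(G)] ≥ 409/4 ≈ 102.25000.


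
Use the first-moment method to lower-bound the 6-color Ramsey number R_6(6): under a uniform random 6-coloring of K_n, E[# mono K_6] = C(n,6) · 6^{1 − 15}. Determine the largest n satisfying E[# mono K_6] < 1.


We need C(n, 6) · 6^{1 − 15} < 1, i.e. C(n, 6) < 6^{15 − 1} = 78364164096.
Check values of n near the boundary:
  n = 195: C(195, 6) = 70656049360; 70656049360 < 78364164096? YES
  n = 196: C(196, 6) = 72887293024; 72887293024 < 78364164096? YES
  n = 197: C(197, 6) = 75176946208; 75176946208 < 78364164096? YES
  n = 198: C(198, 6) = 77526225777; 77526225777 < 78364164096? YES
  n = 199: C(199, 6) = 79936367511; 79936367511 < 78364164096? NO
The largest n with C(n, 6) < 78364164096 is n = 198 (where E[X] = 25842075259/26121388032 ≈ 0.989307). Hence R_6(6) > 198, i.e. R_6(6) ≥ 199.

Largest n = 198; hence R_6(6) > 198.


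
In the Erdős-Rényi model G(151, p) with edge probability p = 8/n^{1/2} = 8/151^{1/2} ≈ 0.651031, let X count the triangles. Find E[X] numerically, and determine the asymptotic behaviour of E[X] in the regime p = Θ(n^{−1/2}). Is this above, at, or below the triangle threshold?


Number of potential triangles: C(151, 3) = 562475.
Each occurs with probability p³ ≈ (0.651031)³ ≈ 2.75933570e-01.
By linearity: E[X] = C(151, 3)·p³ ≈ 562475 · 2.75933570e-01 ≈ 155205.734857.
Since α = 1/2 < 1, p = c/n^{1/2} ≫ 1/n is above the triangle threshold p ~ 1/n. Asymptotically E[X] ~ (c³/6)·n^{3(1−α)} = (8³/6)·n^{1.5} → ∞; triangles are abundant w.h.p.

E[X] ≈ 155205.734857; in regime p = Θ(1/n^{1/2}) E[X] diverges (above the triangle threshold p ~ 1/n).


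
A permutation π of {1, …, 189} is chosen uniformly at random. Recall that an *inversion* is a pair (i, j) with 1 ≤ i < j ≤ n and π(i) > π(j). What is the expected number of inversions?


Write X = Σ X_I over the C(189, 2) = 17766 pairs i < j, with X_I the indicator of one inversion.
There are 17766 indicators.
For each fixed pair i < j, the values π(i) and π(j) are two distinct elements of {1, …, 189} in uniformly random order; by symmetry P[π(i) > π(j)] = 1/2.
By linearity: E[X] = 17766 · (1/2) = C(189, 2) · (1/2) = 17766/2 = 8883 ≈ 8883.000.

E[X] = 8883 = 8883.000.


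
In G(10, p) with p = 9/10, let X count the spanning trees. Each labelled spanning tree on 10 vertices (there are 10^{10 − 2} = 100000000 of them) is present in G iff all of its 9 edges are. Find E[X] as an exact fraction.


K_10 has 10^{10 − 2} = 100000000 labelled spanning trees.
For each such spanning tree H, let X_H = 1 if all 9 edges of H are present in G. Then P[X_H = 1] = p^{9} = (9/10)^{9} = 387420489/1000000000.
By linearity: E[X] = Σ_H E[X_H] = 100000000 · p^{9} = 100000000 · 387420489/1000000000 = 387420489/10.
Numerically: E[X] ≈ 3.87e+07.

E[X] = 100000000 · (9/10)^{9} = 387420489/10 ≈ 3.87e+07.


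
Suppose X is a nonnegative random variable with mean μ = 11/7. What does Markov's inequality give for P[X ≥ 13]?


μ = E[X] = 11/7, a = 13.
Markov: P[X ≥ 13] ≤ μ/a = (11/7)/13 = 11/91.
Numerically: ≈ 0.1209.
(Since a = 13 > μ = 1.5714, the bound 11/91 is < 1 and informative.)

P[X ≥ 13] ≤ 11/91 ≈ 0.1209.


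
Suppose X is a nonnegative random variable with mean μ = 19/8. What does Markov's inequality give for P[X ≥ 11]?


μ = E[X] = 19/8, a = 11.
Markov: P[X ≥ 11] ≤ μ/a = (19/8)/11 = 19/88.
Numerically: ≈ 0.215909.
(Since a = 11 > μ = 2.375000, the bound 19/88 is < 1 and informative.)

P[X ≥ 11] ≤ 19/88 ≈ 0.215909.


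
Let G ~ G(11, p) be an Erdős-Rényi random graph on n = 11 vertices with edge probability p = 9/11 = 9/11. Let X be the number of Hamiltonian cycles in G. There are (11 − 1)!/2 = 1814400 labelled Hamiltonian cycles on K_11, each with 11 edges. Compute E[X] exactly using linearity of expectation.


K_11 has (11 − 1)!/2 = 1814400 labelled Hamiltonian cycles.
For each such Hamiltonian cycle H, let X_H = 1 if all 11 edges of H are present in G. Then P[X_H = 1] = p^{11} = (9/11)^{11} = 31381059609/285311670611.
By linearity: E[X] = Σ_H E[X_H] = 1814400 · p^{11} = 1814400 · 31381059609/285311670611 = 56937794554569600/285311670611.
Numerically: E[X] ≈ 199563.

E[X] = 1814400 · (9/11)^{11} = 56937794554569600/285311670611 ≈ 199563.


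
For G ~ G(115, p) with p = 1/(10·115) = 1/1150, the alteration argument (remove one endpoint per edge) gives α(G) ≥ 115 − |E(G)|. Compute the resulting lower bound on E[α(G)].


E[|E(G)|] = C(115, 2)·p = 6555 · (1/1150) = 57/10.
E[α(G)] ≥ n − E[|E(G)|] = 115 − 57/10 = 1093/10.
Numerically: ≈ 109.30000.
(This is only a lower bound; the true E[α(G)] may be larger.)

E[α(G)] ≥ 1093/10 ≈ 109.30000.


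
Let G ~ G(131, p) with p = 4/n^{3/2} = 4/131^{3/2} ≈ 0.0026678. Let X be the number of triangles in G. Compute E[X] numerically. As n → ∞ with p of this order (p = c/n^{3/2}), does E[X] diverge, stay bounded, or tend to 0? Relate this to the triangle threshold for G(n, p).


Number of potential triangles: C(131, 3) = 366145.
Each occurs with probability p³ ≈ (0.0026678)³ ≈ 1.8987122e-08.
By linearity: E[X] = C(131, 3)·p³ ≈ 366145 · 1.8987122e-08 ≈ 0.00695.
Since α = 3/2 > 1, p = c/n^{3/2} = o(1/n) is below the triangle threshold p ~ 1/n. Asymptotically E[X] ~ (c³/6)·n^{3(1−α)} = (4³/6)·n^{-1.5} → 0, so by Markov's inequality G has no triangles w.h.p.

E[X] ≈ 0.00695; in regime p = Θ(1/n^{3/2}) E[X] tends to 0 (below the triangle threshold p ~ 1/n).


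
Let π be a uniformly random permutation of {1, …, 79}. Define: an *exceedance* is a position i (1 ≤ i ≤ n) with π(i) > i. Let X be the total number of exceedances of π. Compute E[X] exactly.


Write X = Σ_{i=1}^{79} X_i, where X_i = 1_{π(i) > i}.
For each fixed i, π(i) is uniform over {1, …, 79} (marginal of a uniform permutation), so P[π(i) > i] = (n − i)/n. Summing: Σ_{i=1}^{79} (n − i)/n = (0 + 1 + … + 78)/79 = 79(79 − 1)/(2·79) = (79 − 1)/2.
Hence E[X] = Σ_{i=1}^{79} (79 − i)/79 = 39 ≈ 39.000.

E[X] = 39 = 39.000.


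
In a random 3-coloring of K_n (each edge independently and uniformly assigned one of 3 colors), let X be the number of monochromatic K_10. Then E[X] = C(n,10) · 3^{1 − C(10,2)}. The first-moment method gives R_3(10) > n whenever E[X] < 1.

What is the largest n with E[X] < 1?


We need C(n, 10) · 3^{1 − 45} < 1, i.e. C(n, 10) < 3^{45 − 1} = 984770902183611232881.
Check values of n near the boundary:
  n = 568: C(568, 10) = 889446337783744949208; 889446337783744949208 < 984770902183611232881? YES
  n = 569: C(569, 10) = 905357721286137524328; 905357721286137524328 < 984770902183611232881? YES
  n = 570: C(570, 10) = 921524823451961408691; 921524823451961408691 < 984770902183611232881? YES
  n = 571: C(571, 10) = 937951290893172842001; 937951290893172842001 < 984770902183611232881? YES
  n = 572: C(572, 10) = 954640815642161682606; 954640815642161682606 < 984770902183611232881? YES
  n = 573: C(573, 10) = 971597135635805762226; 971597135635805762226 < 984770902183611232881? YES
  n = 574: C(574, 10) = 988824035203816502691; 988824035203816502691 < 984770902183611232881? NO
The largest n with C(n, 10) < 984770902183611232881 is n = 573 (where E[X] = 35985079097622435638/36472996377170786403 ≈ 0.9866225). Hence R_3(10) > 573, i.e. R_3(10) ≥ 574.

Largest n = 573; hence R_3(10) > 573.


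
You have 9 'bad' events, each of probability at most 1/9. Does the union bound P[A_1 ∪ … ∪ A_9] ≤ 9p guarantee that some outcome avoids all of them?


Union bound: P[∪_{i=1}^{9} A_i] ≤ Σ_i P[A_i] ≤ 9·p = 9·(1/9) = 1.
Numerically: 1 ≈ 1.0000000.
Is 1 < 1? NO.
Since the bound 1 is ≥ 1, the union bound is uninformative here; it does NOT by itself certify existence.

9·p = 1 ≈ 1.0000000; existence NOT certified by the union bound.


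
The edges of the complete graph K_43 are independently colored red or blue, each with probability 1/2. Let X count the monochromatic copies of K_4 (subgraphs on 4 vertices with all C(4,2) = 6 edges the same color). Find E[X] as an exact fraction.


Let X = Σ_S X_S over the C(43, 4) = 123410 subsets S of size 4, where X_S = 1 if the K_4 on S is monochromatic.
For a fixed S, the K_4 on S has C(4, 2) = 6 edges. P[all 6 edges red] = (1/2)^6, and likewise for blue, so P[monochromatic] = 2·(1/2)^6 = 2^{1 − 6} = 1/32.
By linearity: E[X] = C(43, 4) · 2^{1 − 6} = 123410 · 1/32 = 61705/16.
Numerically: E[X] ≈ 3856.5625.

E[X] = C(43,4)·2^(1−C(4,2)) = 61705/16 ≈ 3856.5625.


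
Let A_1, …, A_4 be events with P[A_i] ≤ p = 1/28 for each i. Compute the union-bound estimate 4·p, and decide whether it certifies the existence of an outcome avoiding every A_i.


Union bound: P[∪_{i=1}^{4} A_i] ≤ Σ_i P[A_i] ≤ 4·p = 4·(1/28) = 1/7.
Numerically: 1/7 ≈ 0.14286.
Is 1/7 < 1? YES.
Since P[∪ A_i] ≤ 1/7 < 1, the complement has P[∩ A_i^c] ≥ 1 − 1/7 = 6/7 > 0, so some outcome avoids every A_i.

4·p = 1/7 ≈ 0.14286; existence CERTIFIED by the union bound.


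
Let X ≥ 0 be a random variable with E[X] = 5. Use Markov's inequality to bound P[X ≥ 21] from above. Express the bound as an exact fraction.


μ = E[X] = 5, a = 21.
Markov: P[X ≥ 21] ≤ μ/a = (5)/21 = 5/21.
Numerically: ≈ 0.238095.
(Since a = 21 > μ = 5.000000, the bound 5/21 is < 1 and informative.)

P[X ≥ 21] ≤ 5/21 ≈ 0.238095.


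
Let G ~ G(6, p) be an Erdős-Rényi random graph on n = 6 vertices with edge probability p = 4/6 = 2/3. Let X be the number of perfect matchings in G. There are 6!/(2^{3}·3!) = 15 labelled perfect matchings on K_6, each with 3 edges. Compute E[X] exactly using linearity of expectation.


K_6 has 6!/(2^{3}·3!) = 15 labelled perfect matchings.
For each such perfect matching H, let X_H = 1 if all 3 edges of H are present in G. Then P[X_H = 1] = p^{3} = (2/3)^{3} = 8/27.
By linearity of expectation: E[X] = Σ_H E[X_H] = 15 · p^{3} = 15 · 8/27 = 40/9.
Numerically: E[X] ≈ 4.44.

E[X] = 15 · (2/3)^{3} = 40/9 ≈ 4.44.


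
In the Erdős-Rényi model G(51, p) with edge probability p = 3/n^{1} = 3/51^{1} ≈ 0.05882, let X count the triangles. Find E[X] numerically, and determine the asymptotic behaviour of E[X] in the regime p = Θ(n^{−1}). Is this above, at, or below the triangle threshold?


Number of potential triangles: C(51, 3) = 20825.
Each occurs with probability p³ ≈ (0.05882)³ ≈ 2.035416e-04.
By linearity: E[X] = C(51, 3)·p³ ≈ 20825 · 2.035416e-04 ≈ 4.2388.
Here α = 1, so p = 3/n is exactly at the triangle threshold p ~ 1/n. Asymptotically E[X] → c³/6 = 3³/6 = 9/2 ≈ 4.5000, a bounded constant. In this regime the triangle count is asymptotically Poisson(c³/6).

E[X] ≈ 4.2388; in regime p = Θ(1/n^{1}) E[X] stays bounded (at the triangle threshold p ~ 1/n).


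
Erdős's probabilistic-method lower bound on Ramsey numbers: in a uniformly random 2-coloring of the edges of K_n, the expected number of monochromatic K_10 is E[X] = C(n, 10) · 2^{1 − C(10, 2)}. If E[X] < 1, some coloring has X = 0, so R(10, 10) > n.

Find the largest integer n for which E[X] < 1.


We need C(n, 10) · 2^{1 − 45} < 1, i.e. C(n, 10) < 2^{45 − 1} = 17592186044416.
Check values of n near the boundary:
  n = 94: C(94, 10) = 9041256841903; 9041256841903 < 17592186044416? YES
  n = 95: C(95, 10) = 10104934117421; 10104934117421 < 17592186044416? YES
  n = 96: C(96, 10) = 11279926456656; 11279926456656 < 17592186044416? YES
  n = 97: C(97, 10) = 12576469727536; 12576469727536 < 17592186044416? YES
  n = 98: C(98, 10) = 14005614014756; 14005614014756 < 17592186044416? YES
  n = 99: C(99, 10) = 15579278510796; 15579278510796 < 17592186044416? YES
  n = 100: C(100, 10) = 17310309456440; 17310309456440 < 17592186044416? YES
  n = 101: C(101, 10) = 19212541264840; 19212541264840 < 17592186044416? NO
The largest n with C(n, 10) < 17592186044416 is n = 100 (where E[X] = 2163788682055/2199023255552 ≈ 0.98398). Hence R(10, 10) > 100, i.e. R(10, 10) ≥ 101.

Largest n = 100; hence R(10, 10) > 100.


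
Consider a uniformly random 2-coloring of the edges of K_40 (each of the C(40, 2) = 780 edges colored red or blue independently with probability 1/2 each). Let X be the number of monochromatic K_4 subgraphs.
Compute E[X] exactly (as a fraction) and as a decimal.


Let X = Σ_S X_S over the C(40, 4) = 91390 subsets S of size 4, where X_S = 1 if the K_4 on S is monochromatic.
For a fixed S, the K_4 on S has C(4, 2) = 6 edges. P[all 6 edges red] = (1/2)^6, and likewise for blue, so P[monochromatic] = 2·(1/2)^6 = 2^{1 − 6} = 1/32.
By linearity: E[X] = C(40, 4) · 2^{1 − 6} = 91390 · 1/32 = 45695/16.
Numerically: E[X] ≈ 2855.9375.

E[X] = C(40,4)·2^(1−C(4,2)) = 45695/16 ≈ 2855.9375.


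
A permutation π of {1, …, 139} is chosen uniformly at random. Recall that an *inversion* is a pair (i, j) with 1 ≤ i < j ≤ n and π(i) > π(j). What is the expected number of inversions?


Write X = Σ X_I over the C(139, 2) = 9591 pairs i < j, with X_I the indicator of one inversion.
There are 9591 indicators.
For each fixed pair i < j, the values π(i) and π(j) are two distinct elements of {1, …, 139} in uniformly random order; by symmetry P[π(i) > π(j)] = 1/2.
By linearity: E[X] = 9591 · (1/2) = C(139, 2) · (1/2) = 9591/2 = 9591/2 ≈ 4795.500.

E[X] = 9591/2 = 4795.500.


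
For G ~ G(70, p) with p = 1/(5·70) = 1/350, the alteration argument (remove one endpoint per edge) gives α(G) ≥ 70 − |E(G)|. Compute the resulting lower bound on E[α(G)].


E[|E(G)|] = C(70, 2)·p = 2415 · (1/350) = 69/10.
E[α(G)] ≥ n − E[|E(G)|] = 70 − 69/10 = 631/10.
Numerically: ≈ 63.10000.
(This is only a lower bound; the true E[α(G)] may be larger.)

E[α(G)] ≥ 631/10 ≈ 63.10000.


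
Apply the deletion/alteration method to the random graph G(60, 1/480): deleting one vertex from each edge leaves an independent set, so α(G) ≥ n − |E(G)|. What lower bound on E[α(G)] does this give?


E[|E(G)|] = C(60, 2)·p = 1770 · (1/480) = 59/16.
E[α(G)] ≥ n − E[|E(G)|] = 60 − 59/16 = 901/16.
Numerically: ≈ 56.312.
(This is only a lower bound; the true E[α(G)] may be larger.)

E[α(G)] ≥ 901/16 ≈ 56.312.


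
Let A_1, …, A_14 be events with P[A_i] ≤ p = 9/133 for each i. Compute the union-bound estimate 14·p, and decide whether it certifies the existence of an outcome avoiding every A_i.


Union bound: P[∪_{i=1}^{14} A_i] ≤ Σ_i P[A_i] ≤ 14·p = 14·(9/133) = 18/19.
Numerically: 18/19 ≈ 0.9473684.
Is 18/19 < 1? YES.
Since P[∪ A_i] ≤ 18/19 < 1, the complement has P[∩ A_i^c] ≥ 1 − 18/19 = 1/19 > 0, so some outcome avoids every A_i.

14·p = 18/19 ≈ 0.9473684; existence CERTIFIED by the union bound.


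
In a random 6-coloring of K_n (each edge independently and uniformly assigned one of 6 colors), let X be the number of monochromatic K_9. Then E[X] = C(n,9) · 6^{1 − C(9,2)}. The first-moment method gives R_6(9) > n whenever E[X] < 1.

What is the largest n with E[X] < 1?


We need C(n, 9) · 6^{1 − 36} < 1, i.e. C(n, 9) < 6^{36 − 1} = 1719070799748422591028658176.
Check values of n near the boundary:
  n = 4406: C(4406, 9) = 1710356485221788389505285700; 1710356485221788389505285700 < 1719070799748422591028658176? YES
  n = 4407: C(4407, 9) = 1713856532599459170657070050; 1713856532599459170657070050 < 1719070799748422591028658176? YES
  n = 4408: C(4408, 9) = 1717362945146264156457459600; 1717362945146264156457459600 < 1719070799748422591028658176? YES
  n = 4409: C(4409, 9) = 1720875732988608787686577131; 1720875732988608787686577131 < 1719070799748422591028658176? NO
  n = 4410: C(4410, 9) = 1724394906266704102180823710; 1724394906266704102180823710 < 1719070799748422591028658176? NO
  n = 4411: C(4411, 9) = 1727920475134582415883601405; 1727920475134582415883601405 < 1719070799748422591028658176? NO
The largest n with C(n, 9) < 1719070799748422591028658176 is n = 4408 (where E[X] = 35778394690547169926197075/35813974994758803979763712 ≈ 0.9990). Hence R_6(9) > 4408, i.e. R_6(9) ≥ 4409.

Largest n = 4408; hence R_6(9) > 4408.
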